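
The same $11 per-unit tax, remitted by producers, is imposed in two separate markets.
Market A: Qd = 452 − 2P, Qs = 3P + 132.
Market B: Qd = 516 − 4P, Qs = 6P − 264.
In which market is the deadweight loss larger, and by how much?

Market B, by $72.6.

Market A: pre-tax P* = $64, Q* = 324; post-tax Q = 310.8; deadweight loss = $72.6.
Market B: pre-tax P* = $78, Q* = 204; post-tax Q = 177.6; deadweight loss = $145.2.
Difference: $72.6 vs $145.2 → market B is larger by $72.6.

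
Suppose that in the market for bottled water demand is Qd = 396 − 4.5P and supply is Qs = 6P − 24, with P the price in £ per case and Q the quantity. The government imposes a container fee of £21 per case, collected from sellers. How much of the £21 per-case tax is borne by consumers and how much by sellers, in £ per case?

Consumers bear £12 per case; sellers bear £9 per case.

Without the tax, 396 − 4.5P = 6P − 24 gives 10.5P = 420, so P* = £40 and Q* = 216.
With the tax collected from sellers, supply shifts: Qs = 6(P − 21) − 24.
New equilibrium: consumers pay £52, sellers receive £31, Q = 162. (Wedge: Pb − Ps = 21.)
Burden on consumers: £12; on sellers: £9. (They sum to £21.)
The less price-elastic side of the market bears the larger share of a per-unit tax.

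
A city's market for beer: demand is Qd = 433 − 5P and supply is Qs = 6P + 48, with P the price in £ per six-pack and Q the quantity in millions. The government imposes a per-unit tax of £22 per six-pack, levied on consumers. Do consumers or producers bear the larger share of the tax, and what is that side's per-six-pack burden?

Without the tax, 433 − 5P = 6P + 48 gives 11P = 385, so P* = £35 and Q* = 258.
With the tax collected from consumers, demand (in seller-price terms) shifts: Qd = 433 − 5(P + 22).
Solving gives Q = 198 with consumers paying £47 and producers receiving £25 (the £22 wedge).
Per-six-pack burden: consumers £12, producers £10.
Consumers take the larger share because demand is less price-elastic here (demand slope 5 vs supply slope 6).
The less price-elastic side of the market bears the larger share of a per-unit tax.

Consumers bear the larger share: £12 per six-pack.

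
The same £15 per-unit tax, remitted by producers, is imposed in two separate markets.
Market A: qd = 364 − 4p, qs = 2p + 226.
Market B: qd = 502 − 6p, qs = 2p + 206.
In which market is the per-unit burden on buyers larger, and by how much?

Market A: pre-tax p* = £23, q* = 272; post-tax q = 252; per-unit burden on buyers = £5.
Market B: pre-tax p* = £37, q* = 280; post-tax q = 257.5; per-unit burden on buyers = £3.75.
Difference: £5 vs £3.75 → market A is larger by £1.25.

Market A, by £1.25.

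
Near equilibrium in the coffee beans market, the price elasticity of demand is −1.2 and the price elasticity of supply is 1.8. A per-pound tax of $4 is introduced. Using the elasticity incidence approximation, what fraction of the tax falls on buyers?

Buyers' share ≈ 0.6.

Incidence ratio: buyers' share ≈ εs / (εs + |εd|) = 1.8 / (1.8 + 1.2) = 0.6.
Supply is the more elastic side, so buyers bear the larger share.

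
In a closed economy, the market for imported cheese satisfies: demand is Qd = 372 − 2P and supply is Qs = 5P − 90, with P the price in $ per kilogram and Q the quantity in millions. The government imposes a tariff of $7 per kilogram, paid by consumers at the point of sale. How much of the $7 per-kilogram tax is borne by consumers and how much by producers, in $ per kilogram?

Without the tax, 372 − 2P = 5P − 90 gives 7P = 462, so P* = $66 and Q* = 240.
With the tax collected from consumers, demand (in seller-price terms) shifts: Qd = 372 − 2(P + 7).
New equilibrium: consumers pay $71, producers receive $64, Q = 230. (Wedge: Pb − Ps = 7.)
Burden on consumers: $5; on producers: $2. (They sum to $7.)

Consumers bear $5 per kilogram; producers bear $2 per kilogram.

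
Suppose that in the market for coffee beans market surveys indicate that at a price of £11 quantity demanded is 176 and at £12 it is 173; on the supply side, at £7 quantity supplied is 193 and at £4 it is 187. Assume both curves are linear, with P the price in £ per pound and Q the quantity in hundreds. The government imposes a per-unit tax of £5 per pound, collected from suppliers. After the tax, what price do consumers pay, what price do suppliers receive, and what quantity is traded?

Consumers pay £8; suppliers receive £3; quantity = 185.

Demand slope: (173 − 176)/(12 − 11) = -3, so Qd = 209 − 3P.
Supply slope: (187 − 193)/(4 − 7) = 2, so Qs = 2P + 179.
Before the tax: set 209 − 3P = 2P + 179 → P* = £6, Q* = 191.
With the tax collected from suppliers, supply shifts: Qs = 2(P − 5) + 179.
Solving gives Q = 185 with consumers paying £8 and suppliers receiving £3 (the £5 wedge).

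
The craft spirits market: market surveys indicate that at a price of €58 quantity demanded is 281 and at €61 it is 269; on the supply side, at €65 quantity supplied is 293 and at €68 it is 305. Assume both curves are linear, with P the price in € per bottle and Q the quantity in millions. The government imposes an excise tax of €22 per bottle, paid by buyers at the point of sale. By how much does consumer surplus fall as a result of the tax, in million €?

Consumer surplus falls by €2761 million.

Demand slope: (269 − 281)/(61 − 58) = -4, so Qd = 513 − 4P.
Supply slope: (305 − 293)/(68 − 65) = 4, so Qs = 4P + 33.
Without the tax, 513 − 4P = 4P + 33 gives 8P = 480, so P* = €60 and Q* = 273.
With the tax collected from buyers, demand (in seller-price terms) shifts: Qd = 513 − 4(P + 22).
New equilibrium: buyers pay €71, sellers receive €49, Q = 229. (Wedge: Pb − Ps = 22.)
ΔCS is the trapezoid between Q = 229 and Q = 273 of height €11: ½ · (273 + 229) · 11 = €2761.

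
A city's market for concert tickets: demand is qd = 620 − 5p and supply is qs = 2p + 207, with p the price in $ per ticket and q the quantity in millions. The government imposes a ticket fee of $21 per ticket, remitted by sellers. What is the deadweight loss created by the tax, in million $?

Without the tax, 620 − 5p = 2p + 207 gives 7p = 413, so p* = $59 and q* = 325.
With the tax collected from sellers, supply shifts: qs = 2(p − 21) + 207.
Solving gives q = 295 with consumers paying $65 and sellers receiving $44 (the $21 wedge).
Quantity falls by |ΔQ| = |325 − 295| = 30.
DWL = ½ · t · |ΔQ| = ½ · 21 · 30 = $315.

Deadweight loss = $315 million.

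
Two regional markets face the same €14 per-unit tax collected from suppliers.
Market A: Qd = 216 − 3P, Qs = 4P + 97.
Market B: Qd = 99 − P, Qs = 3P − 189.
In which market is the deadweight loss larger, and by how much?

Market A, by €94.5.

Market A: pre-tax P* = €17, Q* = 165; post-tax Q = 141; deadweight loss = €168.
Market B: pre-tax P* = €72, Q* = 27; post-tax Q = 16.5; deadweight loss = €73.5.
Difference: €168 vs €73.5 → market A is larger by €94.5.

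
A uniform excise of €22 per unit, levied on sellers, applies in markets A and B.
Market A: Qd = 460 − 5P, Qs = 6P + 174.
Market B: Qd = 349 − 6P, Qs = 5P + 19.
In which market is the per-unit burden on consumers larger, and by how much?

Market A: pre-tax P* = €26, Q* = 330; post-tax Q = 270; per-unit burden on consumers = €12.
Market B: pre-tax P* = €30, Q* = 169; post-tax Q = 109; per-unit burden on consumers = €10.
Difference: €12 vs €10 → market A is larger by €2.

Market A, by €2.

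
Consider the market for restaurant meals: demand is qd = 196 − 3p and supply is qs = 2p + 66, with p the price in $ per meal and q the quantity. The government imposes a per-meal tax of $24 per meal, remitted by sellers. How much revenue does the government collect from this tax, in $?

Tax revenue = $2140.8.

Without the tax, 196 − 3p = 2p + 66 gives 5p = 130, so p* = $26 and q* = 118.
With the tax collected from sellers, supply shifts: qs = 2(p − 24) + 66.
Solving gives q = 89.2 with buyers paying $35.6 and sellers receiving $11.6 (the $24 wedge).
Revenue = t · Q = 24 · 89.2 = $2140.8.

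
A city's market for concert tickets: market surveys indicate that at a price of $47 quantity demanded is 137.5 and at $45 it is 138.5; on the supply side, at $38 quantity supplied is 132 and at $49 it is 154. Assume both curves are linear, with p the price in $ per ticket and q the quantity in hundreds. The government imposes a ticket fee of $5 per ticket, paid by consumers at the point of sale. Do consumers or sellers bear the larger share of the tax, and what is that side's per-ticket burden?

Demand slope: (138.5 − 137.5)/(45 − 47) = -0.5, so qd = 161 − 0.5p.
Supply slope: (154 − 132)/(49 − 38) = 2, so qs = 2p + 56.
Without the tax, 161 − 0.5p = 2p + 56 gives 2.5p = 105, so p* = $42 and q* = 140.
With the tax collected from consumers, demand (in seller-price terms) shifts: qd = 161 − 0.5(p + 5).
New equilibrium: consumers pay $46, sellers receive $41, q = 138. (Wedge: pb − ps = 5.)
Per-ticket burden: consumers $4, sellers $1.
Consumers take the larger share because demand is less price-elastic here (demand slope 0.5 vs supply slope 2).

Consumers bear the larger share: $4 per ticket.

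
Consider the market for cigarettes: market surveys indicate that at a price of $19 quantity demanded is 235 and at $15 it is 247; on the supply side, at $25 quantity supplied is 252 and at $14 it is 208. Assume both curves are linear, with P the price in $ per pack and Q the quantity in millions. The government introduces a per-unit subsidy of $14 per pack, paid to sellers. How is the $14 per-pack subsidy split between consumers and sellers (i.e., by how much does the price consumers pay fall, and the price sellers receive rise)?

Demand slope: (247 − 235)/(15 − 19) = -3, so Qd = 292 − 3P.
Supply slope: (208 − 252)/(14 − 25) = 4, so Qs = 4P + 152.
Before the subsidy: set 292 − 3P = 4P + 152 → P* = $20, Q* = 232.
With a per-unit subsidy paid to sellers, each receives P + 14 per unit sold, so supply becomes Qs = 4(P + 14) + 152.
Solving gives Q = 256 with consumers paying $12 and sellers receiving $26 (the $14 wedge).
Gain to consumers: $8; to sellers: $6. (They sum to $14.)

Consumers gain $8 per pack; sellers gain $6 per pack.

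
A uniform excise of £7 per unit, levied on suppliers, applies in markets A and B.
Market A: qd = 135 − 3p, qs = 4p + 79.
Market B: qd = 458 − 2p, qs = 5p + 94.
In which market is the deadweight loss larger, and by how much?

Market A, by £7.

Market A: pre-tax p* = £8, q* = 111; post-tax q = 99; deadweight loss = £42.
Market B: pre-tax p* = £52, q* = 354; post-tax q = 344; deadweight loss = £35.
Difference: £42 vs £35 → market A is larger by £7.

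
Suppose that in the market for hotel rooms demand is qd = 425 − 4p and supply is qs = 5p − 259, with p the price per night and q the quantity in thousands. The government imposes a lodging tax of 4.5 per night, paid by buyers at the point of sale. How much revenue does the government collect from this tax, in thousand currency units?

Before the tax: set 425 − 4p = 5p − 259 → p* = 76, q* = 121.
With the tax collected from buyers, demand (in seller-price terms) shifts: qd = 425 − 4(p + 4.5).
New equilibrium: buyers pay 78.5, sellers receive 74, q = 111. (Wedge: pb − ps = 4.5.)
Revenue = t · Q = 4.5 · 111 = 499.5.

Tax revenue = 499.5 thousand.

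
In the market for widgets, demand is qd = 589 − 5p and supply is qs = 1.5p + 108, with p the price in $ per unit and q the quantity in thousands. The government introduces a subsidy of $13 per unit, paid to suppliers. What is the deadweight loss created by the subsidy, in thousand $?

Before the subsidy: set 589 − 5p = 1.5p + 108 → p* = $74, q* = 219.
With a per-unit subsidy paid to suppliers, each receives p + 13 per unit sold, so supply becomes qs = 1.5(p + 13) + 108.
New equilibrium: consumers pay $71, suppliers receive $84, q = 234. (Wedge: pb − ps = −13.)
Quantity rises by |ΔQ| = |219 − 234| = 15.
DWL = ½ · t · |ΔQ| = ½ · 13 · 15 = $97.5.

Deadweight loss = $97.5 thousand.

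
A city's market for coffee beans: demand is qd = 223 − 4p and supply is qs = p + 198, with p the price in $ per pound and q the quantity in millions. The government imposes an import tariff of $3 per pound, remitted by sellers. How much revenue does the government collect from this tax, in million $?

Without the tax, 223 − 4p = p + 198 gives 5p = 25, so p* = $5 and q* = 203.
With the tax collected from sellers, supply shifts: qs = (p − 3) + 198.
Solving gives q = 200.6 with consumers paying $5.6 and sellers receiving $2.6 (the $3 wedge).
Revenue = t · Q = 3 · 200.6 = $601.8.

Tax revenue = $601.8 million.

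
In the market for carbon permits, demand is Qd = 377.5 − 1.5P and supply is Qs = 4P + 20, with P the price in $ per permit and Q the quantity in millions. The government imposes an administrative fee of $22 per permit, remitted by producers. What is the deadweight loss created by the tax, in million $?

Before the tax: set 377.5 − 1.5P = 4P + 20 → P* = $65, Q* = 280.
With the tax collected from producers, supply shifts: Qs = 4(P − 22) + 20.
Solving gives Q = 256 with buyers paying $81 and producers receiving $59 (the $22 wedge).
Quantity falls by |ΔQ| = |280 − 256| = 24.
DWL = ½ · t · |ΔQ| = ½ · 22 · 24 = $264.

Deadweight loss = $264 million.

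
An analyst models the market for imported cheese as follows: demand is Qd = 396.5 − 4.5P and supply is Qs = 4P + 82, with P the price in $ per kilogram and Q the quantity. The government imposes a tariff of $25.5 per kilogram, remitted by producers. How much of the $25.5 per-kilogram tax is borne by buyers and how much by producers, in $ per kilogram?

Before the tax: set 396.5 − 4.5P = 4P + 82 → P* = $37, Q* = 230.
With the tax collected from producers, supply shifts: Qs = 4(P − 25.5) + 82.
New equilibrium: buyers pay $49, producers receive $23.5, Q = 176. (Wedge: Pb − Ps = 25.5.)
Burden on buyers: $12; on producers: $13.5. (They sum to $25.5.)

Buyers bear $12 per kilogram; producers bear $13.5 per kilogram.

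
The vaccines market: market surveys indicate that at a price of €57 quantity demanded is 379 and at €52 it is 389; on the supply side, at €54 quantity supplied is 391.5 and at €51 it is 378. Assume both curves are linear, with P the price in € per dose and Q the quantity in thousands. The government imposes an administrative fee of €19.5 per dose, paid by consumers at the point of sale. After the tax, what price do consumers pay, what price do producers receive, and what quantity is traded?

Consumers pay €66.5; producers receive €47; quantity = 360.

Demand slope: (389 − 379)/(52 − 57) = -2, so Qd = 493 − 2P.
Supply slope: (378 − 391.5)/(51 − 54) = 4.5, so Qs = 4.5P + 148.5.
Without the tax, 493 − 2P = 4.5P + 148.5 gives 6.5P = 344.5, so P* = €53 and Q* = 387.
With the tax collected from consumers, demand (in seller-price terms) shifts: Qd = 493 − 2(P + 19.5).
New equilibrium: consumers pay €66.5, producers receive €47, Q = 360. (Wedge: Pb − Ps = 19.5.)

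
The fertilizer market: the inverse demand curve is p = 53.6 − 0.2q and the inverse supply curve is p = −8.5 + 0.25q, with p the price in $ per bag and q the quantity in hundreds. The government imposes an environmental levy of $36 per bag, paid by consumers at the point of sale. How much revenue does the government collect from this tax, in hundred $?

Inverting to q(p) form: qd = 268 − 5p; qs = 4p + 34.
Without the tax, 268 − 5p = 4p + 34 gives 9p = 234, so p* = $26 and q* = 138.
With the tax collected from consumers, demand (in seller-price terms) shifts: qd = 268 − 5(p + 36).
Solving gives q = 58 with consumers paying $42 and sellers receiving $6 (the $36 wedge).
Revenue = t · Q = 36 · 58 = $2088.

Tax revenue = $2088 hundred.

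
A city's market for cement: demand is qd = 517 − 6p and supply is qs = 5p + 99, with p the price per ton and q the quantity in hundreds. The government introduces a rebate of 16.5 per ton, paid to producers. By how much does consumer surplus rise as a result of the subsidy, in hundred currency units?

Before the subsidy: set 517 − 6p = 5p + 99 → p* = 38, q* = 289.
With a per-unit subsidy paid to producers, each receives p + 16.5 per unit sold, so supply becomes qs = 5(p + 16.5) + 99.
Solving gives q = 334 with consumers paying 30.5 and producers receiving 47 (the 16.5 wedge).
ΔCS is the trapezoid between Q = 334 and Q = 289 of height 7.5: ½ · (289 + 334) · 7.5 = 2336.25.

Consumer surplus rises by 2336.25 hundred.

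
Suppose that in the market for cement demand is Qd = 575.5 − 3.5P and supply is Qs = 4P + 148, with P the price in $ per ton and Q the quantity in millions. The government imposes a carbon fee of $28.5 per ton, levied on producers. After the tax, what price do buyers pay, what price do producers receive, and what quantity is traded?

Before the tax: set 575.5 − 3.5P = 4P + 148 → P* = $57, Q* = 376.
With the tax collected from producers, supply shifts: Qs = 4(P − 28.5) + 148.
Solving gives Q = 322.8 with buyers paying $72.2 and producers receiving $43.7 (the $28.5 wedge).
The less price-elastic side of the market bears the larger share of a per-unit tax.

Buyers pay $72.2; producers receive $43.7; quantity = 322.8.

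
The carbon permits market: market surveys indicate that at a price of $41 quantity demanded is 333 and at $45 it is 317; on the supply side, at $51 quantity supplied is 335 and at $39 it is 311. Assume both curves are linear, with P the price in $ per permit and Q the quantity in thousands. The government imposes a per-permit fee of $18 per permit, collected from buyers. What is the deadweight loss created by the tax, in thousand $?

Demand slope: (317 − 333)/(45 − 41) = -4, so Qd = 497 − 4P.
Supply slope: (311 − 335)/(39 − 51) = 2, so Qs = 2P + 233.
Without the tax, 497 − 4P = 2P + 233 gives 6P = 264, so P* = $44 and Q* = 321.
With the tax collected from buyers, demand (in seller-price terms) shifts: Qd = 497 − 4(P + 18).
New equilibrium: buyers pay $50, suppliers receive $32, Q = 297. (Wedge: Pb − Ps = 18.)
Quantity falls by |ΔQ| = |321 − 297| = 24.
DWL = ½ · t · |ΔQ| = ½ · 18 · 24 = $216.

Deadweight loss = $216 thousand.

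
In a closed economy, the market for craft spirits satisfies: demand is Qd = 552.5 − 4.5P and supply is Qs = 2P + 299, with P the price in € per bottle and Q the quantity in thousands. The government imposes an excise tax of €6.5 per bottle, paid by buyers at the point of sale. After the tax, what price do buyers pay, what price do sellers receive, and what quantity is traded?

Without the tax, 552.5 − 4.5P = 2P + 299 gives 6.5P = 253.5, so P* = €39 and Q* = 377.
With the tax collected from buyers, demand (in seller-price terms) shifts: Qd = 552.5 − 4.5(P + 6.5).
Solving gives Q = 368 with buyers paying €41 and sellers receiving €34.5 (the €6.5 wedge).
The less price-elastic side of the market bears the larger share of a per-unit tax.

Buyers pay €41; sellers receive €34.5; quantity = 368.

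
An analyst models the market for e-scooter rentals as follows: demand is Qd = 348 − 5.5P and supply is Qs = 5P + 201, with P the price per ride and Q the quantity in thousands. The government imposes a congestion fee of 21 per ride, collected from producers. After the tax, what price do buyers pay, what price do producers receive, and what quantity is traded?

Buyers pay 24; producers receive 3; quantity = 216.

Before the tax: set 348 − 5.5P = 5P + 201 → P* = 14, Q* = 271.
With the tax collected from producers, supply shifts: Qs = 5(P − 21) + 201.
Solving gives Q = 216 with buyers paying 24 and producers receiving 3 (the 21 wedge).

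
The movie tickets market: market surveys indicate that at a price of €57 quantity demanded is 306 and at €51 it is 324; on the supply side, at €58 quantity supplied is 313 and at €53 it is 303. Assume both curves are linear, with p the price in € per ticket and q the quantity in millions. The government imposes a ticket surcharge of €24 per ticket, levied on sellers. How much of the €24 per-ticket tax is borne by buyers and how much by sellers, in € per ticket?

Buyers bear €9.6 per ticket; sellers bear €14.4 per ticket.

Demand slope: (324 − 306)/(51 − 57) = -3, so qd = 477 − 3p.
Supply slope: (303 − 313)/(53 − 58) = 2, so qs = 2p + 197.
Before the tax: set 477 − 3p = 2p + 197 → p* = €56, q* = 309.
With the tax collected from sellers, supply shifts: qs = 2(p − 24) + 197.
Solving gives q = 280.2 with buyers paying €65.6 and sellers receiving €41.6 (the €24 wedge).
Burden on buyers: €9.6; on sellers: €14.4. (They sum to €24.)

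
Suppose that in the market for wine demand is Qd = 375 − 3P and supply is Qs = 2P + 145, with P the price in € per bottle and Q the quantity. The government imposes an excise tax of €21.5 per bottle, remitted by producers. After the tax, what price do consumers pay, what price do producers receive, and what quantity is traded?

Without the tax, 375 − 3P = 2P + 145 gives 5P = 230, so P* = €46 and Q* = 237.
With the tax collected from producers, supply shifts: Qs = 2(P − 21.5) + 145.
New equilibrium: consumers pay €54.6, producers receive €33.1, Q = 211.2. (Wedge: Pb − Ps = 21.5.)

Consumers pay €54.6; producers receive €33.1; quantity = 211.2.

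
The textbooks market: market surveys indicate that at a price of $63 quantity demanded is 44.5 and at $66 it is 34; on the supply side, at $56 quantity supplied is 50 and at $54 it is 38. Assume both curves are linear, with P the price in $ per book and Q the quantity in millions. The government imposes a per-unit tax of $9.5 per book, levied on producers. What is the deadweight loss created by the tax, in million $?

Demand slope: (34 − 44.5)/(66 − 63) = -3.5, so Qd = 265 − 3.5P.
Supply slope: (38 − 50)/(54 − 56) = 6, so Qs = 6P − 286.
Before the tax: set 265 − 3.5P = 6P − 286 → P* = $58, Q* = 62.
With the tax collected from producers, supply shifts: Qs = 6(P − 9.5) − 286.
New equilibrium: buyers pay $64, producers receive $54.5, Q = 41. (Wedge: Pb − Ps = 9.5.)
Quantity falls by |ΔQ| = |62 − 41| = 21.
DWL = ½ · t · |ΔQ| = ½ · 9.5 · 21 = $99.75.

Deadweight loss = $99.75 million.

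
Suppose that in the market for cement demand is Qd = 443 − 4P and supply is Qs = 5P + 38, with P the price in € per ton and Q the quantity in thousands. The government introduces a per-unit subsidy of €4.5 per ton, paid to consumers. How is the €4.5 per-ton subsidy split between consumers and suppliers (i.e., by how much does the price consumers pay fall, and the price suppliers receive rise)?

Without the subsidy, 443 − 4P = 5P + 38 gives 9P = 405, so P* = €45 and Q* = 263.
With a per-unit subsidy paid to consumers, each effectively pays P − 4.5, so demand becomes Qd = 443 − 4(P − 4.5).
New equilibrium: consumers pay €42.5, suppliers receive €47, Q = 273. (Wedge: Pb − Ps = −4.5.)
Gain to consumers: €2.5; to suppliers: €2. (They sum to €4.5.)

Consumers gain €2.5 per ton; suppliers gain €2 per ton.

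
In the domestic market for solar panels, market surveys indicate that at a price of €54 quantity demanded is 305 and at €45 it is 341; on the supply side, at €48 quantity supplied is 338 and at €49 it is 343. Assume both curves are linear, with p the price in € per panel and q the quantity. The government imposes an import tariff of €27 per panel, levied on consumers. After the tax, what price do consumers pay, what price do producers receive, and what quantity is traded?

Demand slope: (341 − 305)/(45 − 54) = -4, so qd = 521 − 4p.
Supply slope: (343 − 338)/(49 − 48) = 5, so qs = 5p + 98.
Without the tax, 521 − 4p = 5p + 98 gives 9p = 423, so p* = €47 and q* = 333.
With the tax collected from consumers, demand (in seller-price terms) shifts: qd = 521 − 4(p + 27).
Solving gives q = 273 with consumers paying €62 and producers receiving €35 (the €27 wedge).
The less price-elastic side of the market bears the larger share of a per-unit tax.

Consumers pay €62; producers receive €35; quantity = 273.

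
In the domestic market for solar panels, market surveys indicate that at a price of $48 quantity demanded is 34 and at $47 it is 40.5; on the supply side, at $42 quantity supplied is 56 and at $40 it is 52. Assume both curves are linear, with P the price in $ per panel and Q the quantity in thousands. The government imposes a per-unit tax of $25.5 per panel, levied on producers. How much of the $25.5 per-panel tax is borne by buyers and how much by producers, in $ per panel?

Demand slope: (40.5 − 34)/(47 − 48) = -6.5, so Qd = 346 − 6.5P.
Supply slope: (52 − 56)/(40 − 42) = 2, so Qs = 2P − 28.
Without the tax, 346 − 6.5P = 2P − 28 gives 8.5P = 374, so P* = $44 and Q* = 60.
With the tax collected from producers, supply shifts: Qs = 2(P − 25.5) − 28.
New equilibrium: buyers pay $50, producers receive $24.5, Q = 21. (Wedge: Pb − Ps = 25.5.)
Burden on buyers: $6; on producers: $19.5. (They sum to $25.5.)
The less price-elastic side of the market bears the larger share of a per-unit tax.

Buyers bear $6 per panel; producers bear $19.5 per panel.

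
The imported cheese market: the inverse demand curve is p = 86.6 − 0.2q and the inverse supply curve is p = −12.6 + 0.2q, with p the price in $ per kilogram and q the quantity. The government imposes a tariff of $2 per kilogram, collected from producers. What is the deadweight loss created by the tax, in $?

Deadweight loss = $5.

Inverting to q(p) form: qd = 433 − 5p; qs = 5p + 63.
Without the tax, 433 − 5p = 5p + 63 gives 10p = 370, so p* = $37 and q* = 248.
With the tax collected from producers, supply shifts: qs = 5(p − 2) + 63.
New equilibrium: consumers pay $38, producers receive $36, q = 243. (Wedge: pb − ps = 2.)
Quantity falls by |ΔQ| = |248 − 243| = 5.
DWL = ½ · t · |ΔQ| = ½ · 2 · 5 = $5.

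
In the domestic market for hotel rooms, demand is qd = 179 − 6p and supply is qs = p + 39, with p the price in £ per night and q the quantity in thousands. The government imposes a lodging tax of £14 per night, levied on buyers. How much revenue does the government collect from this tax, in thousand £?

Without the tax, 179 − 6p = p + 39 gives 7p = 140, so p* = £20 and q* = 59.
With the tax collected from buyers, demand (in seller-price terms) shifts: qd = 179 − 6(p + 14).
New equilibrium: buyers pay £22, producers receive £8, q = 47. (Wedge: pb − ps = 14.)
Revenue = t · Q = 14 · 47 = £658.

Tax revenue = £658 thousand.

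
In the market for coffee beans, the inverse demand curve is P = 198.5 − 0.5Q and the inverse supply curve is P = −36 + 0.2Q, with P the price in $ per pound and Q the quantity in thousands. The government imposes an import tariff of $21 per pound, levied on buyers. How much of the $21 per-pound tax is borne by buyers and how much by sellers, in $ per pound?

Inverting to Q(P) form: Qd = 397 − 2P; Qs = 5P + 180.
Without the tax, 397 − 2P = 5P + 180 gives 7P = 217, so P* = $31 and Q* = 335.
With the tax collected from buyers, demand (in seller-price terms) shifts: Qd = 397 − 2(P + 21).
Solving gives Q = 305 with buyers paying $46 and sellers receiving $25 (the $21 wedge).
Burden on buyers: $15; on sellers: $6. (They sum to $21.)
The less price-elastic side of the market bears the larger share of a per-unit tax.

Buyers bear $15 per pound; sellers bear $6 per pound.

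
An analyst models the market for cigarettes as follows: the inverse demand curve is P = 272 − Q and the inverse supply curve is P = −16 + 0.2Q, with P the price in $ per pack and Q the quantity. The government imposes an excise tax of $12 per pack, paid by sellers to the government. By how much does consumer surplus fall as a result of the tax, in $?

Consumer surplus falls by $2350.

Inverting to Q(P) form: Qd = 272 − P; Qs = 5P + 80.
Without the tax, 272 − P = 5P + 80 gives 6P = 192, so P* = $32 and Q* = 240.
With the tax collected from sellers, supply shifts: Qs = 5(P − 12) + 80.
New equilibrium: buyers pay $42, sellers receive $30, Q = 230. (Wedge: Pb − Ps = 12.)
ΔCS is the trapezoid between Q = 230 and Q = 240 of height $10: ½ · (240 + 230) · 10 = $2350.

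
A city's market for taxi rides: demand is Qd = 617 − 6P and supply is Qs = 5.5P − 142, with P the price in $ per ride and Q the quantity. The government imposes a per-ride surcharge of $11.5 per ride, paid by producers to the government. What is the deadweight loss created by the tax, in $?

Without the tax, 617 − 6P = 5.5P − 142 gives 11.5P = 759, so P* = $66 and Q* = 221.
With the tax collected from producers, supply shifts: Qs = 5.5(P − 11.5) − 142.
New equilibrium: buyers pay $71.5, producers receive $60, Q = 188. (Wedge: Pb − Ps = 11.5.)
Quantity falls by |ΔQ| = |221 − 188| = 33.
DWL = ½ · t · |ΔQ| = ½ · 11.5 · 33 = $189.75.

Deadweight loss = $189.75.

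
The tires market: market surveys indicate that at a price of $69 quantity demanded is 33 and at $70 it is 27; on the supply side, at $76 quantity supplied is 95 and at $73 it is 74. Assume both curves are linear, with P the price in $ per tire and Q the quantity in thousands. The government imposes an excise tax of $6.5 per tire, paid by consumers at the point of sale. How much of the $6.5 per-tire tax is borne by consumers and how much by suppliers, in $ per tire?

Demand slope: (27 − 33)/(70 − 69) = -6, so Qd = 447 − 6P.
Supply slope: (74 − 95)/(73 − 76) = 7, so Qs = 7P − 437.
Before the tax: set 447 − 6P = 7P − 437 → P* = $68, Q* = 39.
With the tax collected from consumers, demand (in seller-price terms) shifts: Qd = 447 − 6(P + 6.5).
New equilibrium: consumers pay $71.5, suppliers receive $65, Q = 18. (Wedge: Pb − Ps = 6.5.)
Burden on consumers: $3.5; on suppliers: $3. (They sum to $6.5.)

Consumers bear $3.5 per tire; suppliers bear $3 per tire.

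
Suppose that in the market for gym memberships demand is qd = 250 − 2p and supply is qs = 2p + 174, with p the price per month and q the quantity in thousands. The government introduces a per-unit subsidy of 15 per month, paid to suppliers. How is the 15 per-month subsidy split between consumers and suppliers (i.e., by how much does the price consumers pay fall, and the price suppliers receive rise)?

Consumers gain 7.5 per month; suppliers gain 7.5 per month.

Without the subsidy, 250 − 2p = 2p + 174 gives 4p = 76, so p* = 19 and q* = 212.
With a per-unit subsidy paid to suppliers, each receives p + 15 per unit sold, so supply becomes qs = 2(p + 15) + 174.
New equilibrium: consumers pay 11.5, suppliers receive 26.5, q = 227. (Wedge: pb − ps = −15.)
Gain to consumers: 7.5; to suppliers: 7.5. (They sum to 15.)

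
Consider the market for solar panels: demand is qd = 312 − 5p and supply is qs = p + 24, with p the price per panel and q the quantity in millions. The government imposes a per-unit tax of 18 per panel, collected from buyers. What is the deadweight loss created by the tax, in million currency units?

Without the tax, 312 − 5p = p + 24 gives 6p = 288, so p* = 48 and q* = 72.
With the tax collected from buyers, demand (in seller-price terms) shifts: qd = 312 − 5(p + 18).
New equilibrium: buyers pay 51, suppliers receive 33, q = 57. (Wedge: pb − ps = 18.)
Quantity falls by |ΔQ| = |72 − 57| = 15.
DWL = ½ · t · |ΔQ| = ½ · 18 · 15 = 135.

Deadweight loss = 135 million.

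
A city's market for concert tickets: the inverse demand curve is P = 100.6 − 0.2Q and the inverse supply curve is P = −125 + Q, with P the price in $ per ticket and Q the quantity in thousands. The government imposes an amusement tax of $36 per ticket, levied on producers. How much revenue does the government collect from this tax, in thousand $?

Tax revenue = $5688 thousand.

Rewrite in direct form: Qd = 503 − 5P and Qs = P + 125.
Without the tax, 503 − 5P = P + 125 gives 6P = 378, so P* = $63 and Q* = 188.
With the tax collected from producers, supply shifts: Qs = (P − 36) + 125.
Solving gives Q = 158 with buyers paying $69 and producers receiving $33 (the $36 wedge).
Revenue = t · Q = 36 · 158 = $5688.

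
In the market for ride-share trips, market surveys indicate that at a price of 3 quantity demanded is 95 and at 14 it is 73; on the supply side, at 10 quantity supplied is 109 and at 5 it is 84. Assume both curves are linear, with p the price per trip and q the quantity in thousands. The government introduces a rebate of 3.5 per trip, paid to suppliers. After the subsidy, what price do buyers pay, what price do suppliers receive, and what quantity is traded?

Buyers pay 3.5; suppliers receive 7; quantity = 94.

Demand slope: (73 − 95)/(14 − 3) = -2, so qd = 101 − 2p.
Supply slope: (84 − 109)/(5 − 10) = 5, so qs = 5p + 59.
Before the subsidy: set 101 − 2p = 5p + 59 → p* = 6, q* = 89.
With a per-unit subsidy paid to suppliers, each receives p + 3.5 per unit sold, so supply becomes qs = 5(p + 3.5) + 59.
New equilibrium: buyers pay 3.5, suppliers receive 7, q = 94. (Wedge: pb − ps = −3.5.)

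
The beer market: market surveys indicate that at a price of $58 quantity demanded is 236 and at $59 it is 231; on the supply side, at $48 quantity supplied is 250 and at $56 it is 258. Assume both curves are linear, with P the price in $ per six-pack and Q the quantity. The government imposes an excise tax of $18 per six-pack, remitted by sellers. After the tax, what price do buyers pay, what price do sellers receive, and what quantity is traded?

Demand slope: (231 − 236)/(59 − 58) = -5, so Qd = 526 − 5P.
Supply slope: (258 − 250)/(56 − 48) = 1, so Qs = P + 202.
Before the tax: set 526 − 5P = P + 202 → P* = $54, Q* = 256.
With the tax collected from sellers, supply shifts: Qs = (P − 18) + 202.
Solving gives Q = 241 with buyers paying $57 and sellers receiving $39 (the $18 wedge).
The less price-elastic side of the market bears the larger share of a per-unit tax.

Buyers pay $57; sellers receive $39; quantity = 241.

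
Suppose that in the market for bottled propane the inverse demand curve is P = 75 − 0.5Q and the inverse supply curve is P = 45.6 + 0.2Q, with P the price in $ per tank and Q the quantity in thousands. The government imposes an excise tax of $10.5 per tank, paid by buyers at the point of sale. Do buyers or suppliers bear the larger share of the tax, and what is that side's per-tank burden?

Inverting to Q(P) form: Qd = 150 − 2P; Qs = 5P − 228.
Without the tax, 150 − 2P = 5P − 228 gives 7P = 378, so P* = $54 and Q* = 42.
With the tax collected from buyers, demand (in seller-price terms) shifts: Qd = 150 − 2(P + 10.5).
Solving gives Q = 27 with buyers paying $61.5 and suppliers receiving $51 (the $10.5 wedge).
Per-tank burden: buyers $7.5, suppliers $3.
Buyers take the larger share because demand is less price-elastic here (demand slope 2 vs supply slope 5).

Buyers bear the larger share: $7.5 per tank.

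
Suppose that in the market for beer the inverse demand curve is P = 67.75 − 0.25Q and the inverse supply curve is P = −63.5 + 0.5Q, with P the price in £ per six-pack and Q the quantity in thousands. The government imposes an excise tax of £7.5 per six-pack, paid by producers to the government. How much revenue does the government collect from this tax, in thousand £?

Tax revenue = £1237.5 thousand.

Inverting to Q(P) form: Qd = 271 − 4P; Qs = 2P + 127.
Without the tax, 271 − 4P = 2P + 127 gives 6P = 144, so P* = £24 and Q* = 175.
With the tax collected from producers, supply shifts: Qs = 2(P − 7.5) + 127.
Solving gives Q = 165 with consumers paying £26.5 and producers receiving £19 (the £7.5 wedge).
Revenue = t · Q = 7.5 · 165 = £1237.5.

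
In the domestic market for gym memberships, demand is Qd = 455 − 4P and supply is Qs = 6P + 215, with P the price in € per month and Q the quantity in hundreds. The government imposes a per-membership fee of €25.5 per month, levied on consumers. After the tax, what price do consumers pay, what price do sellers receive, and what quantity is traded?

Consumers pay €39.3; sellers receive €13.8; quantity = 297.8.

Before the tax: set 455 − 4P = 6P + 215 → P* = €24, Q* = 359.
With the tax collected from consumers, demand (in seller-price terms) shifts: Qd = 455 − 4(P + 25.5).
New equilibrium: consumers pay €39.3, sellers receive €13.8, Q = 297.8. (Wedge: Pb − Ps = 25.5.)
The less price-elastic side of the market bears the larger share of a per-unit tax.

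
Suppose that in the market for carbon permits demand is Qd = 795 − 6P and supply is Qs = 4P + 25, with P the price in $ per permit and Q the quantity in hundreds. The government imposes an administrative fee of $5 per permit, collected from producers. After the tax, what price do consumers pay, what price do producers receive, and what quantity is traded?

Without the tax, 795 − 6P = 4P + 25 gives 10P = 770, so P* = $77 and Q* = 333.
With the tax collected from producers, supply shifts: Qs = 4(P − 5) + 25.
Solving gives Q = 321 with consumers paying $79 and producers receiving $74 (the $5 wedge).

Consumers pay $79; producers receive $74; quantity = 321.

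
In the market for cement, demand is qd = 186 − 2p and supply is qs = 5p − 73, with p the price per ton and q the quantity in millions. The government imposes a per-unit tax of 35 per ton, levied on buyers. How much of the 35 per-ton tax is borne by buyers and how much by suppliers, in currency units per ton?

Buyers bear 25 per ton; suppliers bear 10 per ton.

Before the tax: set 186 − 2p = 5p − 73 → p* = 37, q* = 112.
With the tax collected from buyers, demand (in seller-price terms) shifts: qd = 186 − 2(p + 35).
Solving gives q = 62 with buyers paying 62 and suppliers receiving 27 (the 35 wedge).
Burden on buyers: 25; on suppliers: 10. (They sum to 35.)
The less price-elastic side of the market bears the larger share of a per-unit tax.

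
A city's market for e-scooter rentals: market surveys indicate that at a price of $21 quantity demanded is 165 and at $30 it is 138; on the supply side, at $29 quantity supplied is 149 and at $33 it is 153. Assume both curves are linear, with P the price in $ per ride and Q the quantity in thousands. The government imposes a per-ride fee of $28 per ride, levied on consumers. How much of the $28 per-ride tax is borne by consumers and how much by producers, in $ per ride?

Consumers bear $7 per ride; producers bear $21 per ride.

Demand slope: (138 − 165)/(30 − 21) = -3, so Qd = 228 − 3P.
Supply slope: (153 − 149)/(33 − 29) = 1, so Qs = P + 120.
Before the tax: set 228 − 3P = P + 120 → P* = $27, Q* = 147.
With the tax collected from consumers, demand (in seller-price terms) shifts: Qd = 228 − 3(P + 28).
New equilibrium: consumers pay $34, producers receive $6, Q = 126. (Wedge: Pb − Ps = 28.)
Burden on consumers: $7; on producers: $21. (They sum to $28.)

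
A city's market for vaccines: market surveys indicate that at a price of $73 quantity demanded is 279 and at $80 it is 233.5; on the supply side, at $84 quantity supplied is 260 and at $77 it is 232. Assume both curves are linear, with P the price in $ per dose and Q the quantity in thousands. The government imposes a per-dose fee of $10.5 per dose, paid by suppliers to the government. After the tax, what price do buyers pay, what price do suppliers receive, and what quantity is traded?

Demand slope: (233.5 − 279)/(80 − 73) = -6.5, so Qd = 753.5 − 6.5P.
Supply slope: (232 − 260)/(77 − 84) = 4, so Qs = 4P − 76.
Before the tax: set 753.5 − 6.5P = 4P − 76 → P* = $79, Q* = 240.
With the tax collected from suppliers, supply shifts: Qs = 4(P − 10.5) − 76.
Solving gives Q = 214 with buyers paying $83 and suppliers receiving $72.5 (the $10.5 wedge).
The less price-elastic side of the market bears the larger share of a per-unit tax.

Buyers pay $83; suppliers receive $72.5; quantity = 214.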